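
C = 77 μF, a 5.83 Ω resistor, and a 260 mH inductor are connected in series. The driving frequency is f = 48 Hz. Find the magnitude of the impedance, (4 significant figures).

35.83 Ω

ω = 2πf = 301.6 rad/s
X_L = ωL = 78.41 Ω
X_C = 1/(ωC) = 43.06 Ω
Net reactance X = X_L − X_C = 35.35 Ω
Z = 5.830 + j35.35 Ω
|Z| = √(5.830² + 35.35²) = 35.83 Ω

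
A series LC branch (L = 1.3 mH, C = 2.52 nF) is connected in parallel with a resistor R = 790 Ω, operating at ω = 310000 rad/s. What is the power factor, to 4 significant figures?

X_L = ωL = 403.0 Ω
X_C = 1/(ωC) = 1280 Ω
Branch 1: Z₁ = R = 790.0 Ω
Branch 2 (series LC): Z₂ = j(X_L − X_C) = −j877.1 Ω
Parallel: Z = Z₁Z₂/(Z₁+Z₂), |Z| = 587.0 Ω, ∠Z = -42.01°
cos φ = cos(-42.01°) = 0.7430

0.7430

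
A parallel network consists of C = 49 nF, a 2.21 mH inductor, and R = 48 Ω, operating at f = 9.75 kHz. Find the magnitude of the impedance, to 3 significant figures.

47.0 Ω

ω = 2πf = 61260 rad/s
X_L = ωL = 135 Ω
X_C = 1/(ωC) = 333 Ω
Parallel: admittances add. Y = 1/R + 1/(jωL) + jωC
Y = (0.0208 − j0.00438) S
|Y| = 0.0213 S → |Z| = 1/|Y| = 47.0 Ω, ∠Z = −∠Y = 11.9°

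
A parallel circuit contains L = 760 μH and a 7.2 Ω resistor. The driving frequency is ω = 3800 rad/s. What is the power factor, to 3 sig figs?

0.372

X_L = ωL = 2.89 Ω
Parallel: admittances add. Y = 1/R + 1/(jωL)
Y = (0.139 − j0.346) S
|Y| = 0.373 S → |Z| = 1/|Y| = 2.68 Ω, ∠Z = −∠Y = 68.1°
cos φ = cos(68.1°) = 0.372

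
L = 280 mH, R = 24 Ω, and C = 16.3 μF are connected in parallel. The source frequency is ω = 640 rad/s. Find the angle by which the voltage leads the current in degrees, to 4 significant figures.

X_L = ωL = 179.2 Ω
X_C = 1/(ωC) = 95.86 Ω
Parallel: admittances add. Y = 1/R + 1/(jωL) + jωC
Y = (0.04167 + j0.004852) S
|Y| = 0.04195 S → |Z| = 1/|Y| = 23.84 Ω, ∠Z = −∠Y = -6.642°

-6.642°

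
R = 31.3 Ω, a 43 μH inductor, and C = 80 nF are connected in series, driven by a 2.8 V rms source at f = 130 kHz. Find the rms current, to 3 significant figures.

ω = 2πf = 816800 rad/s
X_L = ωL = 35.1 Ω
X_C = 1/(ωC) = 15.3 Ω
Net reactance X = X_L − X_C = 19.8 Ω
Z = 31.3 + j19.8 Ω
|Z| = √(31.3² + 19.8²) = 37.0 Ω
I = V/|Z| = 2.8/37.0 = 75.6 mA

75.6 mA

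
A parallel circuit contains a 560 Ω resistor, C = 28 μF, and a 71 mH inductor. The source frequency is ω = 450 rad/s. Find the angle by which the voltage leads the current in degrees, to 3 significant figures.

X_L = ωL = 31.9 Ω
X_C = 1/(ωC) = 79.4 Ω
Parallel: admittances add. Y = 1/R + 1/(jωL) + jωC
Y = (0.00179 − j0.0187) S
|Y| = 0.0188 S → |Z| = 1/|Y| = 53.2 Ω, ∠Z = −∠Y = 84.5°

84.5°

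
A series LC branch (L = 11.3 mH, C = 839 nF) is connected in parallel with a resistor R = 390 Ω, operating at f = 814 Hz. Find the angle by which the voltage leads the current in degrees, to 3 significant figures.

-65.8°

ω = 2πf = 5115 rad/s
X_L = ωL = 57.8 Ω
X_C = 1/(ωC) = 233 Ω
Branch 1: Z₁ = R = 390 Ω
Branch 2 (series LC): Z₂ = j(X_L − X_C) = −j175 Ω
Parallel: Z = Z₁Z₂/(Z₁+Z₂), |Z| = 160 Ω, ∠Z = -65.8°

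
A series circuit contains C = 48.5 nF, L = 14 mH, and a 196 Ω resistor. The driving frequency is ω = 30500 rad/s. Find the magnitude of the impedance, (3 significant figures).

X_L = ωL = 427 Ω
X_C = 1/(ωC) = 676 Ω
Net reactance X = X_L − X_C = -249 Ω
Z = 196 − j249 Ω
|Z| = √(196² + 249²) = 317 Ω

317 Ω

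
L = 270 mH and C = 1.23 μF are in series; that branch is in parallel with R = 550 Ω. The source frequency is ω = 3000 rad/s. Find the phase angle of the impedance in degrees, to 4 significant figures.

X_L = ωL = 810.0 Ω
X_C = 1/(ωC) = 271.0 Ω
Branch 1: Z₁ = R = 550.0 Ω
Branch 2 (series LC): Z₂ = j(X_L − X_C) = j539.0 Ω
Parallel: Z = Z₁Z₂/(Z₁+Z₂), |Z| = 385.0 Ω, ∠Z = 45.58°

45.58°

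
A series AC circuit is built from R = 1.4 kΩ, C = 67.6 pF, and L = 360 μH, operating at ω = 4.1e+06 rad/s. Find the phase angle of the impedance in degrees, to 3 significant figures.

X_L = ωL = 1480 Ω
X_C = 1/(ωC) = 3610 Ω
Net reactance X = X_L − X_C = -2130 Ω
Z = 1400 − j2130 Ω
|Z| = √(1400² + 2130²) = 2550 Ω
∠Z = arctan(-2130/1400) = -56.7°

-56.7°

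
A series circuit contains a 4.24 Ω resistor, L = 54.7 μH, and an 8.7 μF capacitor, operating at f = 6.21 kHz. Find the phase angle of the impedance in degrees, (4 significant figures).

-10.84°

ω = 2πf = 39020 rad/s
X_L = ωL = 2.134 Ω
X_C = 1/(ωC) = 2.946 Ω
Net reactance X = X_L − X_C = -0.8115 Ω
Z = 4.240 − j0.8115 Ω
|Z| = √(4.240² + 0.8115²) = 4.317 Ω
∠Z = arctan(-0.8115/4.240) = -10.84°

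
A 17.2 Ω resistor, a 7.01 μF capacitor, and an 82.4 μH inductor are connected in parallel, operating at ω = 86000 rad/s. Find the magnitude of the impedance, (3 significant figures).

X_L = ωL = 7.09 Ω
X_C = 1/(ωC) = 1.66 Ω
Parallel: admittances add. Y = 1/R + 1/(jωL) + jωC
Y = (0.0581 + j0.462) S
|Y| = 0.465 S → |Z| = 1/|Y| = 2.15 Ω, ∠Z = −∠Y = -82.8°

2.15 Ω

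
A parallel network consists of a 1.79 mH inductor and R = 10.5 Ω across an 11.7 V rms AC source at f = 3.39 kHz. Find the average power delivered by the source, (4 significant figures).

13.04 W

ω = 2πf = 21300 rad/s
X_L = ωL = 38.13 Ω
Parallel: admittances add. Y = 1/R + 1/(jωL)
Y = (0.09524 − j0.02623) S
|Y| = 0.09878 S → |Z| = 1/|Y| = 10.12 Ω, ∠Z = −∠Y = 15.40°
I = V/|Z| = 1.156 A
P = VI cos φ = 11.7 × 1.156 × cos(15.40°) = 13.04 W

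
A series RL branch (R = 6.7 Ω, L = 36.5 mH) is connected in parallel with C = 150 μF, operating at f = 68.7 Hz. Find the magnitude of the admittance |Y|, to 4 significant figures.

25.37 mS

ω = 2πf = 431.7 rad/s
X_L = ωL = 15.76 Ω
X_C = 1/(ωC) = 15.44 Ω
Branch 1 (R+jX_L): Z₁ = 6.700 + j15.76 Ω, |Z₁| = 17.12 Ω
Branch 2 (−jX_C): Z₂ = −j15.44 Ω
Parallel: Z = Z₁Z₂/(Z₁+Z₂), |Z| = 39.42 Ω, ∠Z = -25.69°
|Y| = 1/|Z| = 25.37 mS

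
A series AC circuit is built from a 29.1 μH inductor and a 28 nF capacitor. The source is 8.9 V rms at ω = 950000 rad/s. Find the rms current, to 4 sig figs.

894.6 mA

X_L = ωL = 27.64 Ω
X_C = 1/(ωC) = 37.59 Ω
Net reactance X = X_L − X_C = -9.949 Ω
Z = − j9.949 Ω
|Z| = √(0² + 9.949²) = 9.949 Ω
I = V/|Z| = 8.9/9.949 = 894.6 mA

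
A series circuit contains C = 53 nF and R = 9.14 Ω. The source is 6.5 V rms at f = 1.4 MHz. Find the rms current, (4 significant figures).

692.4 mA

ω = 2πf = 8.796e+06 rad/s
X_C = 1/(ωC) = 2.145 Ω
Z = 9.140 − j2.145 Ω
|Z| = √(9.140² + 2.145²) = 9.388 Ω
I = V/|Z| = 6.5/9.388 = 692.4 mA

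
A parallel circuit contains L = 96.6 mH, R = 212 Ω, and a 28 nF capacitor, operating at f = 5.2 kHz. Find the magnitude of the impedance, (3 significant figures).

ω = 2πf = 32670 rad/s
X_L = ωL = 3160 Ω
X_C = 1/(ωC) = 1090 Ω
Parallel: admittances add. Y = 1/R + 1/(jωL) + jωC
Y = (0.00472 + j0.000598) S
|Y| = 0.00475 S → |Z| = 1/|Y| = 210 Ω, ∠Z = −∠Y = -7.23°

210 Ω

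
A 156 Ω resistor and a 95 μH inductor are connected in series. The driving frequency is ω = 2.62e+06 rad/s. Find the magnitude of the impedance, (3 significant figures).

X_L = ωL = 249 Ω
Z = 156 + j249 Ω
|Z| = √(156² + 249²) = 294 Ω

294 Ω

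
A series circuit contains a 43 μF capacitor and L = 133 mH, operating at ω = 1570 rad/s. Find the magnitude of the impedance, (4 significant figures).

X_L = ωL = 208.8 Ω
X_C = 1/(ωC) = 14.81 Ω
Net reactance X = X_L − X_C = 194.0 Ω
Z = j194.0 Ω
|Z| = √(0² + 194.0²) = 194.0 Ω

194.0 Ω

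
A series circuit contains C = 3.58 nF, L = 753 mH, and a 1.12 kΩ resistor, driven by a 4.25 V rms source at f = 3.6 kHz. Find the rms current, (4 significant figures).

882.6 μA

ω = 2πf = 22620 rad/s
X_L = ωL = 17030 Ω
X_C = 1/(ωC) = 12350 Ω
Net reactance X = X_L − X_C = 4683 Ω
Z = 1120 + j4683 Ω
|Z| = √(1120² + 4683²) = 4815 Ω
I = V/|Z| = 4.25/4815 = 882.6 μA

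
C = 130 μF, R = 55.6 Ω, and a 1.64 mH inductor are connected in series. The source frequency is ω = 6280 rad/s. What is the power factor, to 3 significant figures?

0.987

X_L = ωL = 10.3 Ω
X_C = 1/(ωC) = 1.22 Ω
Net reactance X = X_L − X_C = 9.07 Ω
Z = 55.6 + j9.07 Ω
|Z| = √(55.6² + 9.07²) = 56.3 Ω
∠Z = arctan(9.07/55.6) = 9.27°
cos φ = cos(9.27°) = 0.987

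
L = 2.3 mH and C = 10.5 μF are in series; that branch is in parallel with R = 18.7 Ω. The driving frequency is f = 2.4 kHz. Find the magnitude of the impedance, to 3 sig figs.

ω = 2πf = 15080 rad/s
X_L = ωL = 34.7 Ω
X_C = 1/(ωC) = 6.32 Ω
Branch 1: Z₁ = R = 18.7 Ω
Branch 2 (series LC): Z₂ = j(X_L − X_C) = j28.4 Ω
Parallel: Z = Z₁Z₂/(Z₁+Z₂), |Z| = 15.6 Ω, ∠Z = 33.4°

15.6 Ω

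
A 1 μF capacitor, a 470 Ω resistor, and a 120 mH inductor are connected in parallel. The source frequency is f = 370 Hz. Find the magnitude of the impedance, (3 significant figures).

404 Ω

ω = 2πf = 2325 rad/s
X_L = ωL = 279 Ω
X_C = 1/(ωC) = 430 Ω
Parallel: admittances add. Y = 1/R + 1/(jωL) + jωC
Y = (0.00213 − j0.00126) S
|Y| = 0.00247 S → |Z| = 1/|Y| = 404 Ω, ∠Z = −∠Y = 30.6°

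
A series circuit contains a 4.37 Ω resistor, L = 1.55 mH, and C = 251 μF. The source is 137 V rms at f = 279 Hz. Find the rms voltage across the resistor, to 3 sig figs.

ω = 2πf = 1753 rad/s
X_L = ωL = 2.72 Ω
X_C = 1/(ωC) = 2.27 Ω
Net reactance X = X_L − X_C = 0.444 Ω
Z = 4.37 + j0.444 Ω
|Z| = √(4.37² + 0.444²) = 4.39 Ω
I = V/|Z| = 31.2 A
V_R = I·|Z_R| = 31.2 × 4.37 = 136 V

136 V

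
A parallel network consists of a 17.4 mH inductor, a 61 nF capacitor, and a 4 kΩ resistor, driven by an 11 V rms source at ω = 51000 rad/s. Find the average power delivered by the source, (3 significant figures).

X_L = ωL = 887 Ω
X_C = 1/(ωC) = 321 Ω
Parallel: admittances add. Y = 1/R + 1/(jωL) + jωC
Y = (0.000250 + j0.00198) S
|Y| = 0.00200 S → |Z| = 1/|Y| = 500 Ω, ∠Z = −∠Y = -82.8°
I = V/|Z| = 22.0 mA
P = VI cos φ = 11 × 0.0220 × cos(-82.8°) = 30.2 mW

30.2 mW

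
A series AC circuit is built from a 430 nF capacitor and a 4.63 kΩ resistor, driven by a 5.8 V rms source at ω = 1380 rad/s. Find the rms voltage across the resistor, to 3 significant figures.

5.45 V

X_C = 1/(ωC) = 1690 Ω
Z = 4630 − j1690 Ω
|Z| = √(4630² + 1690²) = 4930 Ω
I = V/|Z| = 1.18 mA
V_R = I·|Z_R| = 0.00118 × 4630 = 5.45 V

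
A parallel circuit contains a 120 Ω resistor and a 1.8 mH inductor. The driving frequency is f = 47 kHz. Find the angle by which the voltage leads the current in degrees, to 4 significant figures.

12.72°

ω = 2πf = 295300 rad/s
X_L = ωL = 531.6 Ω
Parallel: admittances add. Y = 1/R + 1/(jωL)
Y = (0.008333 − j0.001881) S
|Y| = 0.008543 S → |Z| = 1/|Y| = 117.1 Ω, ∠Z = −∠Y = 12.72°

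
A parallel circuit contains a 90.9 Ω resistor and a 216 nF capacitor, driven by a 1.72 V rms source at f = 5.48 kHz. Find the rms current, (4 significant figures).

ω = 2πf = 34430 rad/s
X_C = 1/(ωC) = 134.5 Ω
Parallel: admittances add. Y = 1/R + jωC
Y = (0.01100 + j0.007437) S
|Y| = 0.01328 S → |Z| = 1/|Y| = 75.31 Ω, ∠Z = −∠Y = -34.06°
I = V/|Z| = 1.72/75.31 = 22.84 mA

22.84 mA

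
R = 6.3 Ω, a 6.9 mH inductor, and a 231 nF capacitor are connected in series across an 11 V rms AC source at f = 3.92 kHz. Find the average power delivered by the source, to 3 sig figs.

10.4 W

ω = 2πf = 24630 rad/s
X_L = ωL = 170 Ω
X_C = 1/(ωC) = 176 Ω
Net reactance X = X_L − X_C = -5.81 Ω
Z = 6.30 − j5.81 Ω
|Z| = √(6.30² + 5.81²) = 8.57 Ω
∠Z = arctan(-5.81/6.30) = -42.7°
I = V/|Z| = 1.28 A
P = VI cos φ = 11 × 1.28 × cos(-42.7°) = 10.4 W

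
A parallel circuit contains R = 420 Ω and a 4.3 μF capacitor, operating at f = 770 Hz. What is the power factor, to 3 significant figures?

0.114

ω = 2πf = 4838 rad/s
X_C = 1/(ωC) = 48.1 Ω
Parallel: admittances add. Y = 1/R + jωC
Y = (0.00238 + j0.0208) S
|Y| = 0.0209 S → |Z| = 1/|Y| = 47.8 Ω, ∠Z = −∠Y = -83.5°
cos φ = cos(-83.5°) = 0.114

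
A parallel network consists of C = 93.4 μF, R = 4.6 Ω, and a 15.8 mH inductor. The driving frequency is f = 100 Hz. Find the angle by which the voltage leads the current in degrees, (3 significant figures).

ω = 2πf = 628.3 rad/s
X_L = ωL = 9.93 Ω
X_C = 1/(ωC) = 17.0 Ω
Parallel: admittances add. Y = 1/R + 1/(jωL) + jωC
Y = (0.217 − j0.0420) S
|Y| = 0.221 S → |Z| = 1/|Y| = 4.52 Ω, ∠Z = −∠Y = 10.9°

10.9°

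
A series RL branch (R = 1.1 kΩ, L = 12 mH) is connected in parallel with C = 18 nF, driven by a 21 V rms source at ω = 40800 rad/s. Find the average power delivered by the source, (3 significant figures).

335 mW

X_L = ωL = 490 Ω
X_C = 1/(ωC) = 1360 Ω
Branch 1 (R+jX_L): Z₁ = 1100 + j490 Ω, |Z₁| = 1200 Ω
Branch 2 (−jX_C): Z₂ = −j1360 Ω
Parallel: Z = Z₁Z₂/(Z₁+Z₂), |Z| = 1170 Ω, ∠Z = -27.6°
I = V/|Z| = 18.0 mA
P = VI cos φ = 21 × 0.0180 × cos(-27.6°) = 335 mW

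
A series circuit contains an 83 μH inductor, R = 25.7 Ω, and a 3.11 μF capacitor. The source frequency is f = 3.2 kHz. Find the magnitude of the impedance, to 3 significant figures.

ω = 2πf = 20110 rad/s
X_L = ωL = 1.67 Ω
X_C = 1/(ωC) = 16.0 Ω
Net reactance X = X_L − X_C = -14.3 Ω
Z = 25.7 − j14.3 Ω
|Z| = √(25.7² + 14.3²) = 29.4 Ω

29.4 Ω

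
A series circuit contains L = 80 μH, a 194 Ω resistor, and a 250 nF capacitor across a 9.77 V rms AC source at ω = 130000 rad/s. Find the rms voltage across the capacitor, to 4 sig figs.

1.541 V

X_L = ωL = 10.40 Ω
X_C = 1/(ωC) = 30.77 Ω
Net reactance X = X_L − X_C = -20.37 Ω
Z = 194.0 − j20.37 Ω
|Z| = √(194.0² + 20.37²) = 195.1 Ω
I = V/|Z| = 50.09 mA
V_C = I·|Z_C| = 0.05009 × 30.77 = 1.541 V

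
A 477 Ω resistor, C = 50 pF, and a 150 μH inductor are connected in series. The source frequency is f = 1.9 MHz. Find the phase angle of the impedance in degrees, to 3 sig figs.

ω = 2πf = 1.194e+07 rad/s
X_L = ωL = 1790 Ω
X_C = 1/(ωC) = 1680 Ω
Net reactance X = X_L − X_C = 115 Ω
Z = 477 + j115 Ω
|Z| = √(477² + 115²) = 491 Ω
∠Z = arctan(115/477) = 13.6°

13.6°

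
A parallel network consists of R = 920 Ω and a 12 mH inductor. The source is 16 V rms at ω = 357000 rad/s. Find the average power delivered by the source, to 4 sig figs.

X_L = ωL = 4284 Ω
Parallel: admittances add. Y = 1/R + 1/(jωL)
Y = (0.001087 − j0.0002334) S
|Y| = 0.001112 S → |Z| = 1/|Y| = 899.5 Ω, ∠Z = −∠Y = 12.12°
I = V/|Z| = 17.79 mA
P = VI cos φ = 16 × 0.01779 × cos(12.12°) = 278.3 mW

278.3 mW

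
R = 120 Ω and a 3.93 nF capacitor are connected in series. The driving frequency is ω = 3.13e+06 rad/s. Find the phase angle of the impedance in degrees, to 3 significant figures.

-34.1°

X_C = 1/(ωC) = 81.3 Ω
Z = 120 − j81.3 Ω
|Z| = √(120² + 81.3²) = 145 Ω
∠Z = arctan(-81.3/120) = -34.1°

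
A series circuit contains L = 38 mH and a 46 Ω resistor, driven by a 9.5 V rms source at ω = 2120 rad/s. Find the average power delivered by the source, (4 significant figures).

X_L = ωL = 80.56 Ω
Z = 46.00 + j80.56 Ω
|Z| = √(46.00² + 80.56²) = 92.77 Ω
∠Z = arctan(80.56/46.00) = 60.27°
I = V/|Z| = 102.4 mA
P = VI cos φ = 9.5 × 0.1024 × cos(60.27°) = 482.4 mW

482.4 mW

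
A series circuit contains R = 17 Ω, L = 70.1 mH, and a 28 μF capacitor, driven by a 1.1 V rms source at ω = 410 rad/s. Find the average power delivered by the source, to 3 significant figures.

X_L = ωL = 28.7 Ω
X_C = 1/(ωC) = 87.1 Ω
Net reactance X = X_L − X_C = -58.4 Ω
Z = 17.0 − j58.4 Ω
|Z| = √(17.0² + 58.4²) = 60.8 Ω
∠Z = arctan(-58.4/17.0) = -73.8°
I = V/|Z| = 18.1 mA
P = VI cos φ = 1.1 × 0.0181 × cos(-73.8°) = 5.57 mW

5.57 mW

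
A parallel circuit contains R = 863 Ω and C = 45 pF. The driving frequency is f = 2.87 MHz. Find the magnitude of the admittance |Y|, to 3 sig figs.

1.41 mS

ω = 2πf = 1.803e+07 rad/s
X_C = 1/(ωC) = 1230 Ω
Parallel: admittances add. Y = 1/R + jωC
Y = (0.00116 + j0.000811) S
|Y| = 0.00141 S → |Z| = 1/|Y| = 707 Ω, ∠Z = −∠Y = -35.0°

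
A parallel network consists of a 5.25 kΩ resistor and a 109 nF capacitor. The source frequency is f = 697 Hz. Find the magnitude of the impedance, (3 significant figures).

ω = 2πf = 4379 rad/s
X_C = 1/(ωC) = 2090 Ω
Parallel: admittances add. Y = 1/R + jωC
Y = (0.000190 + j0.000477) S
|Y| = 0.000514 S → |Z| = 1/|Y| = 1950 Ω, ∠Z = −∠Y = -68.2°

1950 Ω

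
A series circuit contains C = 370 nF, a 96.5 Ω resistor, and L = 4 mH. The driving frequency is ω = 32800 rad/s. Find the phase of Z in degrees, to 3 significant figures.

X_L = ωL = 131 Ω
X_C = 1/(ωC) = 82.4 Ω
Net reactance X = X_L − X_C = 48.8 Ω
Z = 96.5 + j48.8 Ω
|Z| = √(96.5² + 48.8²) = 108 Ω
∠Z = arctan(48.8/96.5) = 26.8°

26.8°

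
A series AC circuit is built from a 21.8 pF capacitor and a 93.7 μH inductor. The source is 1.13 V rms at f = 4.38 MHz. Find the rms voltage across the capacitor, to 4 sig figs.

2.066 V

ω = 2πf = 2.752e+07 rad/s
X_L = ωL = 2579 Ω
X_C = 1/(ωC) = 1667 Ω
Net reactance X = X_L − X_C = 911.8 Ω
Z = j911.8 Ω
|Z| = √(0² + 911.8²) = 911.8 Ω
I = V/|Z| = 1.239 mA
V_C = I·|Z_C| = 0.001239 × 1667 = 2.066 V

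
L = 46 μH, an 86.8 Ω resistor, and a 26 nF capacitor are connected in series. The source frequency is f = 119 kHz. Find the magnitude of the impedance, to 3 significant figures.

ω = 2πf = 747700 rad/s
X_L = ωL = 34.4 Ω
X_C = 1/(ωC) = 51.4 Ω
Net reactance X = X_L − X_C = -17.0 Ω
Z = 86.8 − j17.0 Ω
|Z| = √(86.8² + 17.0²) = 88.5 Ω

88.5 Ω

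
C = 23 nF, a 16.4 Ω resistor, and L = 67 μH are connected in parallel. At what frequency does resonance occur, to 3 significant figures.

ω₀ = 1/√(LC) = 1/√(6.7e-05 × 2.3e-08) = 805600 rad/s
f₀ = ω₀/(2π) = 128 kHz

128 kHz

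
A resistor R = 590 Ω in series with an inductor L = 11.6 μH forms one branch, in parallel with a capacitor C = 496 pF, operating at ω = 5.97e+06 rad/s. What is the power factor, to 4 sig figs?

0.5174

X_L = ωL = 69.25 Ω
X_C = 1/(ωC) = 337.7 Ω
Branch 1 (R+jX_L): Z₁ = 590.0 + j69.25 Ω, |Z₁| = 594.1 Ω
Branch 2 (−jX_C): Z₂ = −j337.7 Ω
Parallel: Z = Z₁Z₂/(Z₁+Z₂), |Z| = 309.5 Ω, ∠Z = -58.84°
cos φ = cos(-58.84°) = 0.5174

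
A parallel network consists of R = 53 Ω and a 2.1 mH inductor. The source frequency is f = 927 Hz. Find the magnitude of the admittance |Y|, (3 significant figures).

83.9 mS

ω = 2πf = 5825 rad/s
X_L = ωL = 12.2 Ω
Parallel: admittances add. Y = 1/R + 1/(jωL)
Y = (0.0189 − j0.0818) S
|Y| = 0.0839 S → |Z| = 1/|Y| = 11.9 Ω, ∠Z = −∠Y = 77.0°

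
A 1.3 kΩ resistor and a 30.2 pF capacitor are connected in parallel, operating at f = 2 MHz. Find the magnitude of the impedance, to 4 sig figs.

1166 Ω

ω = 2πf = 1.257e+07 rad/s
X_C = 1/(ωC) = 2635 Ω
Parallel: admittances add. Y = 1/R + jωC
Y = (0.0007692 + j0.0003795) S
|Y| = 0.0008578 S → |Z| = 1/|Y| = 1166 Ω, ∠Z = −∠Y = -26.26°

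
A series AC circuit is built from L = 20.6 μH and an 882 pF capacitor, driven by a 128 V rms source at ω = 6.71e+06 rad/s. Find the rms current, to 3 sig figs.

4.16 A

X_L = ωL = 138 Ω
X_C = 1/(ωC) = 169 Ω
Net reactance X = X_L − X_C = -30.7 Ω
Z = − j30.7 Ω
|Z| = √(0² + 30.7²) = 30.7 Ω
I = V/|Z| = 128/30.7 = 4.16 A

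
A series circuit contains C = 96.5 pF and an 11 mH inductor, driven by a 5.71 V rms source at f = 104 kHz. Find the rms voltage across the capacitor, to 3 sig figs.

10.4 V

ω = 2πf = 653500 rad/s
X_L = ωL = 7190 Ω
X_C = 1/(ωC) = 15900 Ω
Net reactance X = X_L − X_C = -8670 Ω
Z = − j8670 Ω
|Z| = √(0² + 8670²) = 8670 Ω
I = V/|Z| = 659 μA
V_C = I·|Z_C| = 0.000659 × 15900 = 10.4 V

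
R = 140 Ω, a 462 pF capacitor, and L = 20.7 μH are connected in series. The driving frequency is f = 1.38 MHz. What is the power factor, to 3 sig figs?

ω = 2πf = 8.671e+06 rad/s
X_L = ωL = 179 Ω
X_C = 1/(ωC) = 250 Ω
Net reactance X = X_L − X_C = -70.1 Ω
Z = 140 − j70.1 Ω
|Z| = √(140² + 70.1²) = 157 Ω
∠Z = arctan(-70.1/140) = -26.6°
cos φ = cos(-26.6°) = 0.894

0.894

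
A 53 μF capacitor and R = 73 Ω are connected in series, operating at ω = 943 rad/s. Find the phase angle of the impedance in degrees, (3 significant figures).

X_C = 1/(ωC) = 20.0 Ω
Z = 73.0 − j20.0 Ω
|Z| = √(73.0² + 20.0²) = 75.7 Ω
∠Z = arctan(-20.0/73.0) = -15.3°

-15.3°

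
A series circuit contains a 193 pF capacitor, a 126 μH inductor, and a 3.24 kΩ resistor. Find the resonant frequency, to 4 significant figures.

1.021 MHz

ω₀ = 1/√(LC) = 1/√(0.000126 × 1.93e-10) = 6.413e+06 rad/s
f₀ = ω₀/(2π) = 1.021 MHz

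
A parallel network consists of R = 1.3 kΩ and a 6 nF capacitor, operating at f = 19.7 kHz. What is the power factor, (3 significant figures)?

ω = 2πf = 123800 rad/s
X_C = 1/(ωC) = 1350 Ω
Parallel: admittances add. Y = 1/R + jωC
Y = (0.000769 + j0.000743) S
|Y| = 0.00107 S → |Z| = 1/|Y| = 935 Ω, ∠Z = −∠Y = -44.0°
cos φ = cos(-44.0°) = 0.719

0.719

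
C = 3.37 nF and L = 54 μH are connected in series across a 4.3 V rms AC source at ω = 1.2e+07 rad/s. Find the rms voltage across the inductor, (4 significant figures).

4.471 V

X_L = ωL = 648.0 Ω
X_C = 1/(ωC) = 24.73 Ω
Net reactance X = X_L − X_C = 623.3 Ω
Z = j623.3 Ω
|Z| = √(0² + 623.3²) = 623.3 Ω
I = V/|Z| = 6.899 mA
V_L = I·|Z_L| = 0.006899 × 648.0 = 4.471 V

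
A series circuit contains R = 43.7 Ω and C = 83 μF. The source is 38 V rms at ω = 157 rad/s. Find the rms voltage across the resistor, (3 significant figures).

18.8 V

X_C = 1/(ωC) = 76.7 Ω
Z = 43.7 − j76.7 Ω
|Z| = √(43.7² + 76.7²) = 88.3 Ω
I = V/|Z| = 430 mA
V_R = I·|Z_R| = 0.430 × 43.7 = 18.8 V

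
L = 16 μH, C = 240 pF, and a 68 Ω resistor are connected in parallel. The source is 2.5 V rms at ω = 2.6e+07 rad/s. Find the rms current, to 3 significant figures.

38.0 mA

X_L = ωL = 416 Ω
X_C = 1/(ωC) = 160 Ω
Parallel: admittances add. Y = 1/R + 1/(jωL) + jωC
Y = (0.0147 + j0.00384) S
|Y| = 0.0152 S → |Z| = 1/|Y| = 65.8 Ω, ∠Z = −∠Y = -14.6°
I = V/|Z| = 2.5/65.8 = 38.0 mA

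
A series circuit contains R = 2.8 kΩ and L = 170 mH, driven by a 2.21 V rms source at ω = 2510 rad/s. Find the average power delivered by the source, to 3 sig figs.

X_L = ωL = 427 Ω
Z = 2800 + j427 Ω
|Z| = √(2800² + 427²) = 2830 Ω
∠Z = arctan(427/2800) = 8.66°
I = V/|Z| = 780 μA
P = VI cos φ = 2.21 × 0.000780 × cos(8.66°) = 1.70 mW

1.70 mW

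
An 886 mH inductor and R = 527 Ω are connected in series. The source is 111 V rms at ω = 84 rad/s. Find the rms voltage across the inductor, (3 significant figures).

15.5 V

X_L = ωL = 74.4 Ω
Z = 527 + j74.4 Ω
|Z| = √(527² + 74.4²) = 532 Ω
I = V/|Z| = 209 mA
V_L = I·|Z_L| = 0.209 × 74.4 = 15.5 V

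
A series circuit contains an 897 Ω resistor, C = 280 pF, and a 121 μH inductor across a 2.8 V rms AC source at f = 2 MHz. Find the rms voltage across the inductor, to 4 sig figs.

2.787 V

ω = 2πf = 1.257e+07 rad/s
X_L = ωL = 1521 Ω
X_C = 1/(ωC) = 284.2 Ω
Net reactance X = X_L − X_C = 1236 Ω
Z = 897.0 + j1236 Ω
|Z| = √(897.0² + 1236²) = 1527 Ω
I = V/|Z| = 1.833 mA
V_L = I·|Z_L| = 0.001833 × 1521 = 2.787 V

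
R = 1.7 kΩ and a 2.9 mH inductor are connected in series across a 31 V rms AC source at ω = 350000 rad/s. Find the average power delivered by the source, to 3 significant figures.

X_L = ωL = 1010 Ω
Z = 1700 + j1010 Ω
|Z| = √(1700² + 1010²) = 1980 Ω
∠Z = arctan(1010/1700) = 30.8°
I = V/|Z| = 15.7 mA
P = VI cos φ = 31 × 0.0157 × cos(30.8°) = 417 mW

417 mW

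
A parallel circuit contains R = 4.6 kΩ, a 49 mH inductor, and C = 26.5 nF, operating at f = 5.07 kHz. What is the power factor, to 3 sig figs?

0.730

ω = 2πf = 31860 rad/s
X_L = ωL = 1560 Ω
X_C = 1/(ωC) = 1180 Ω
Parallel: admittances add. Y = 1/R + 1/(jωL) + jωC
Y = (0.000217 + j0.000204) S
|Y| = 0.000298 S → |Z| = 1/|Y| = 3360 Ω, ∠Z = −∠Y = -43.1°
cos φ = cos(-43.1°) = 0.730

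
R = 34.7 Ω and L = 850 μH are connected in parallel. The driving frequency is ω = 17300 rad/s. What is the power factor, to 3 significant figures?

0.390

X_L = ωL = 14.7 Ω
Parallel: admittances add. Y = 1/R + 1/(jωL)
Y = (0.0288 − j0.0680) S
|Y| = 0.0739 S → |Z| = 1/|Y| = 13.5 Ω, ∠Z = −∠Y = 67.0°
cos φ = cos(67.0°) = 0.390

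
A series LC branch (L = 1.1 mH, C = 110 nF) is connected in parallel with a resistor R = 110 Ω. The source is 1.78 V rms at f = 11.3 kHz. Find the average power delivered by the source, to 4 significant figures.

28.80 mW

ω = 2πf = 71000 rad/s
X_L = ωL = 78.10 Ω
X_C = 1/(ωC) = 128.0 Ω
Branch 1: Z₁ = R = 110.0 Ω
Branch 2 (series LC): Z₂ = j(X_L − X_C) = −j49.94 Ω
Parallel: Z = Z₁Z₂/(Z₁+Z₂), |Z| = 45.47 Ω, ∠Z = -65.58°
I = V/|Z| = 39.14 mA
P = VI cos φ = 1.78 × 0.03914 × cos(-65.58°) = 28.80 mW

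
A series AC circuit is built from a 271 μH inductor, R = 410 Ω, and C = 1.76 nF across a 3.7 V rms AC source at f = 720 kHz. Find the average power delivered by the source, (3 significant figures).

ω = 2πf = 4.524e+06 rad/s
X_L = ωL = 1230 Ω
X_C = 1/(ωC) = 126 Ω
Net reactance X = X_L − X_C = 1100 Ω
Z = 410 + j1100 Ω
|Z| = √(410² + 1100²) = 1170 Ω
∠Z = arctan(1100/410) = 69.6°
I = V/|Z| = 3.15 mA
P = VI cos φ = 3.7 × 0.00315 × cos(69.6°) = 4.07 mW

4.07 mW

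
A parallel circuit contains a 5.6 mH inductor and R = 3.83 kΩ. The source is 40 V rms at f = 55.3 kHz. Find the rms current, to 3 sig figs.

ω = 2πf = 347500 rad/s
X_L = ωL = 1950 Ω
Parallel: admittances add. Y = 1/R + 1/(jωL)
Y = (0.000261 − j0.000514) S
|Y| = 0.000576 S → |Z| = 1/|Y| = 1730 Ω, ∠Z = −∠Y = 63.1°
I = V/|Z| = 40/1730 = 23.1 mA

23.1 mA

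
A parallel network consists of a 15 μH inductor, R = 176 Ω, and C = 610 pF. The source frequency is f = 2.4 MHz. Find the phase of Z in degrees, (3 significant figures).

-40.1°

ω = 2πf = 1.508e+07 rad/s
X_L = ωL = 226 Ω
X_C = 1/(ωC) = 109 Ω
Parallel: admittances add. Y = 1/R + 1/(jωL) + jωC
Y = (0.00568 + j0.00478) S
|Y| = 0.00742 S → |Z| = 1/|Y| = 135 Ω, ∠Z = −∠Y = -40.1°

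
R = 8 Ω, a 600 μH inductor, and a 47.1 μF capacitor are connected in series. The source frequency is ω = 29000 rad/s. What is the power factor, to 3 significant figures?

X_L = ωL = 17.4 Ω
X_C = 1/(ωC) = 0.732 Ω
Net reactance X = X_L − X_C = 16.7 Ω
Z = 8.00 + j16.7 Ω
|Z| = √(8.00² + 16.7²) = 18.5 Ω
∠Z = arctan(16.7/8.00) = 64.4°
cos φ = cos(64.4°) = 0.433

0.433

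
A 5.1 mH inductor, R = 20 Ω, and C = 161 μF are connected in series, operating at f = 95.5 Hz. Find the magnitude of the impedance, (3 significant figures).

21.3 Ω

ω = 2πf = 600.0 rad/s
X_L = ωL = 3.06 Ω
X_C = 1/(ωC) = 10.4 Ω
Net reactance X = X_L − X_C = -7.29 Ω
Z = 20.0 − j7.29 Ω
|Z| = √(20.0² + 7.29²) = 21.3 Ω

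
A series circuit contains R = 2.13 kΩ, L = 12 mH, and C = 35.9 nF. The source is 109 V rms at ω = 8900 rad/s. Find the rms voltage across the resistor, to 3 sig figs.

X_L = ωL = 107 Ω
X_C = 1/(ωC) = 3130 Ω
Net reactance X = X_L − X_C = -3020 Ω
Z = 2130 − j3020 Ω
|Z| = √(2130² + 3020²) = 3700 Ω
I = V/|Z| = 29.5 mA
V_R = I·|Z_R| = 0.0295 × 2130 = 62.8 V

62.8 V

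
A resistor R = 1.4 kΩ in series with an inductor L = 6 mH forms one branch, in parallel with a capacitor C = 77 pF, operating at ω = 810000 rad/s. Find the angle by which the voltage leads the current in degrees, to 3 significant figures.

X_L = ωL = 4860 Ω
X_C = 1/(ωC) = 16000 Ω
Branch 1 (R+jX_L): Z₁ = 1400 + j4860 Ω, |Z₁| = 5060 Ω
Branch 2 (−jX_C): Z₂ = −j16000 Ω
Parallel: Z = Z₁Z₂/(Z₁+Z₂), |Z| = 7200 Ω, ∠Z = 66.8°

66.8°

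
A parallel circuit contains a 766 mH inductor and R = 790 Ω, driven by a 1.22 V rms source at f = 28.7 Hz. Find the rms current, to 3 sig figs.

8.97 mA

ω = 2πf = 180.3 rad/s
X_L = ωL = 138 Ω
Parallel: admittances add. Y = 1/R + 1/(jωL)
Y = (0.00127 − j0.00724) S
|Y| = 0.00735 S → |Z| = 1/|Y| = 136 Ω, ∠Z = −∠Y = 80.1°
I = V/|Z| = 1.22/136 = 8.97 mA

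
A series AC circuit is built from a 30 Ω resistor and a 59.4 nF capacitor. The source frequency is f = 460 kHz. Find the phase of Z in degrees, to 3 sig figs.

-11.0°

ω = 2πf = 2.89e+06 rad/s
X_C = 1/(ωC) = 5.82 Ω
Z = 30.0 − j5.82 Ω
|Z| = √(30.0² + 5.82²) = 30.6 Ω
∠Z = arctan(-5.82/30.0) = -11.0°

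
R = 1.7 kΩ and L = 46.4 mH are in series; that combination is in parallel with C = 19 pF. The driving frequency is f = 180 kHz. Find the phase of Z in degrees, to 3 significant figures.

-75.9°

ω = 2πf = 1.131e+06 rad/s
X_L = ωL = 52500 Ω
X_C = 1/(ωC) = 46500 Ω
Branch 1 (R+jX_L): Z₁ = 1700 + j52500 Ω, |Z₁| = 52500 Ω
Branch 2 (−jX_C): Z₂ = −j46500 Ω
Parallel: Z = Z₁Z₂/(Z₁+Z₂), |Z| = 395000 Ω, ∠Z = -75.9°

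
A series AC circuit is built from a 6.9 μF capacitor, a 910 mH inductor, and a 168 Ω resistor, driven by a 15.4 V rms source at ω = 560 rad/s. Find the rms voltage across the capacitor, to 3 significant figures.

13.2 V

X_L = ωL = 510 Ω
X_C = 1/(ωC) = 259 Ω
Net reactance X = X_L − X_C = 251 Ω
Z = 168 + j251 Ω
|Z| = √(168² + 251²) = 302 Ω
I = V/|Z| = 51.0 mA
V_C = I·|Z_C| = 0.0510 × 259 = 13.2 V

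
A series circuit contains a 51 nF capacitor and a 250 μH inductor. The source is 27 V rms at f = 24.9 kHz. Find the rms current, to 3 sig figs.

ω = 2πf = 156500 rad/s
X_L = ωL = 39.1 Ω
X_C = 1/(ωC) = 125 Ω
Net reactance X = X_L − X_C = -86.2 Ω
Z = − j86.2 Ω
|Z| = √(0² + 86.2²) = 86.2 Ω
I = V/|Z| = 27/86.2 = 313 mA

313 mA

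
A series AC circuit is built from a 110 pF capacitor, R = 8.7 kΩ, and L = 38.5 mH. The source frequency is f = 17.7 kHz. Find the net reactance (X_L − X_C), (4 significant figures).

-77460 Ω

ω = 2πf = 111200 rad/s
X_L = ωL = 4282 Ω
X_C = 1/(ωC) = 81740 Ω
X = 4282 − 81740 = -77460 Ω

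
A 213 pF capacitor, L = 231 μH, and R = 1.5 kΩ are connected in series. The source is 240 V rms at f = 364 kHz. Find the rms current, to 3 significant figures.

ω = 2πf = 2.287e+06 rad/s
X_L = ωL = 528 Ω
X_C = 1/(ωC) = 2050 Ω
Net reactance X = X_L − X_C = -1520 Ω
Z = 1500 − j1520 Ω
|Z| = √(1500² + 1520²) = 2140 Ω
I = V/|Z| = 240/2140 = 112 mA

112 mA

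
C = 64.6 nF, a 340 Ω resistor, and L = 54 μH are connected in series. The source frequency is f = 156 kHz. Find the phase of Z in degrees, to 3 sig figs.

6.23°

ω = 2πf = 980200 rad/s
X_L = ωL = 52.9 Ω
X_C = 1/(ωC) = 15.8 Ω
Net reactance X = X_L − X_C = 37.1 Ω
Z = 340 + j37.1 Ω
|Z| = √(340² + 37.1²) = 342 Ω
∠Z = arctan(37.1/340) = 6.23°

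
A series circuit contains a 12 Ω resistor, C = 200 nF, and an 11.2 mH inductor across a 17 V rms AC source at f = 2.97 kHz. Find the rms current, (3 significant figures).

283 mA

ω = 2πf = 18660 rad/s
X_L = ωL = 209 Ω
X_C = 1/(ωC) = 268 Ω
Net reactance X = X_L − X_C = -58.9 Ω
Z = 12.0 − j58.9 Ω
|Z| = √(12.0² + 58.9²) = 60.1 Ω
I = V/|Z| = 17/60.1 = 283 mA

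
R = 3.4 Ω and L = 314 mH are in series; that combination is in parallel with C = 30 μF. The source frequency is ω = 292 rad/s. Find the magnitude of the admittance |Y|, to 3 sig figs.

2.17 mS

X_L = ωL = 91.7 Ω
X_C = 1/(ωC) = 114 Ω
Branch 1 (R+jX_L): Z₁ = 3.40 + j91.7 Ω, |Z₁| = 91.8 Ω
Branch 2 (−jX_C): Z₂ = −j114 Ω
Parallel: Z = Z₁Z₂/(Z₁+Z₂), |Z| = 461 Ω, ∠Z = 79.3°
|Y| = 1/|Z| = 2.17 mS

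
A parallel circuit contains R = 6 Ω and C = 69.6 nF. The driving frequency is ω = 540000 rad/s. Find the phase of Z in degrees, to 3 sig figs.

X_C = 1/(ωC) = 26.6 Ω
Parallel: admittances add. Y = 1/R + jωC
Y = (0.167 + j0.0376) S
|Y| = 0.171 S → |Z| = 1/|Y| = 5.85 Ω, ∠Z = −∠Y = -12.7°

-12.7°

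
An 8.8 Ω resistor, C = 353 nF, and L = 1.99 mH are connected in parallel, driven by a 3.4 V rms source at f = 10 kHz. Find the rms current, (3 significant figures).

ω = 2πf = 62830 rad/s
X_L = ωL = 125 Ω
X_C = 1/(ωC) = 45.1 Ω
Parallel: admittances add. Y = 1/R + 1/(jωL) + jωC
Y = (0.114 + j0.0142) S
|Y| = 0.115 S → |Z| = 1/|Y| = 8.73 Ω, ∠Z = −∠Y = -7.11°
I = V/|Z| = 3.4/8.73 = 389 mA

389 mA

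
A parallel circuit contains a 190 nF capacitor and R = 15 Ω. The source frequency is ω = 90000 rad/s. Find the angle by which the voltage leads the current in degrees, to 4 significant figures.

X_C = 1/(ωC) = 58.48 Ω
Parallel: admittances add. Y = 1/R + jωC
Y = (0.06667 + j0.01710) S
|Y| = 0.06882 S → |Z| = 1/|Y| = 14.53 Ω, ∠Z = −∠Y = -14.39°

-14.39°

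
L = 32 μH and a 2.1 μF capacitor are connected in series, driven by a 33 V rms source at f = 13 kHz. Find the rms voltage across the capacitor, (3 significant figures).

ω = 2πf = 81680 rad/s
X_L = ωL = 2.61 Ω
X_C = 1/(ωC) = 5.83 Ω
Net reactance X = X_L − X_C = -3.22 Ω
Z = − j3.22 Ω
|Z| = √(0² + 3.22²) = 3.22 Ω
I = V/|Z| = 10.3 A
V_C = I·|Z_C| = 10.3 × 5.83 = 59.8 V

59.8 V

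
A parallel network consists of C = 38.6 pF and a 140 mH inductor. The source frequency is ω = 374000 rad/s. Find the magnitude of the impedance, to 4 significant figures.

X_L = ωL = 52360 Ω
X_C = 1/(ωC) = 69270 Ω
Parallel: admittances add. Y = 1/(jωL) + jωC
Y = (0 − j4.662e-06) S
|Y| = 4.662e-06 S → |Z| = 1/|Y| = 214500 Ω, ∠Z = −∠Y = 90.00°

214500 Ω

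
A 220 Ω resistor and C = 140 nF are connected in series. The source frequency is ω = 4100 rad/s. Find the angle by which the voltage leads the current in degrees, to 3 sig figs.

-82.8°

X_C = 1/(ωC) = 1740 Ω
Z = 220 − j1740 Ω
|Z| = √(220² + 1740²) = 1760 Ω
∠Z = arctan(-1740/220) = -82.8°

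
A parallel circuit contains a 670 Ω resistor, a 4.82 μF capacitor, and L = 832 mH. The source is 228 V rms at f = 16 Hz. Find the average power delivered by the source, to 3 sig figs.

77.6 W

ω = 2πf = 100.5 rad/s
X_L = ωL = 83.6 Ω
X_C = 1/(ωC) = 2060 Ω
Parallel: admittances add. Y = 1/R + 1/(jωL) + jωC
Y = (0.00149 − j0.0115) S
|Y| = 0.0116 S → |Z| = 1/|Y| = 86.4 Ω, ∠Z = −∠Y = 82.6°
I = V/|Z| = 2.64 A
P = VI cos φ = 228 × 2.64 × cos(82.6°) = 77.6 W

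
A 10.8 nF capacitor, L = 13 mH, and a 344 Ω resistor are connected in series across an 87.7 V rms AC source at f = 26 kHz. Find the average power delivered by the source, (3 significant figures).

1.04 W

ω = 2πf = 163400 rad/s
X_L = ωL = 2120 Ω
X_C = 1/(ωC) = 567 Ω
Net reactance X = X_L − X_C = 1560 Ω
Z = 344 + j1560 Ω
|Z| = √(344² + 1560²) = 1590 Ω
∠Z = arctan(1560/344) = 77.5°
I = V/|Z| = 55.0 mA
P = VI cos φ = 87.7 × 0.0550 × cos(77.5°) = 1.04 W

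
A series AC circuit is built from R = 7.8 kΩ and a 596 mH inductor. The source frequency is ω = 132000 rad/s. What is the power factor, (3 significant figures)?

X_L = ωL = 78700 Ω
Z = 7800 + j78700 Ω
|Z| = √(7800² + 78700²) = 79100 Ω
∠Z = arctan(78700/7800) = 84.3°
cos φ = cos(84.3°) = 0.0987

0.0987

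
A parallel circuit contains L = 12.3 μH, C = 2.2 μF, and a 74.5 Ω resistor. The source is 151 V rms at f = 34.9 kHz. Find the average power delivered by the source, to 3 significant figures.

306 W

ω = 2πf = 219300 rad/s
X_L = ωL = 2.70 Ω
X_C = 1/(ωC) = 2.07 Ω
Parallel: admittances add. Y = 1/R + 1/(jωL) + jωC
Y = (0.0134 + j0.112) S
|Y| = 0.112 S → |Z| = 1/|Y| = 8.89 Ω, ∠Z = −∠Y = -83.1°
I = V/|Z| = 17.0 A
P = VI cos φ = 151 × 17.0 × cos(-83.1°) = 306 W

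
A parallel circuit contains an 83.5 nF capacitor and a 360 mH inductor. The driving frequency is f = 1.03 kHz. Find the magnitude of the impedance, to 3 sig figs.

9000 Ω

ω = 2πf = 6472 rad/s
X_L = ωL = 2330 Ω
X_C = 1/(ωC) = 1850 Ω
Parallel: admittances add. Y = 1/(jωL) + jωC
Y = (0 + j0.000111) S
|Y| = 0.000111 S → |Z| = 1/|Y| = 9000 Ω, ∠Z = −∠Y = -90.0°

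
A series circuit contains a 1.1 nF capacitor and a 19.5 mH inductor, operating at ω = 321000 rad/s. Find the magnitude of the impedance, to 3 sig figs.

X_L = ωL = 6260 Ω
X_C = 1/(ωC) = 2830 Ω
Net reactance X = X_L − X_C = 3430 Ω
Z = j3430 Ω
|Z| = √(0² + 3430²) = 3430 Ω

3430 Ω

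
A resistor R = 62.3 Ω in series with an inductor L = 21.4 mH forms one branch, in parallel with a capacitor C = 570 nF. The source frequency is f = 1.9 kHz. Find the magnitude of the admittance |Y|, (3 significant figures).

ω = 2πf = 11940 rad/s
X_L = ωL = 255 Ω
X_C = 1/(ωC) = 147 Ω
Branch 1 (R+jX_L): Z₁ = 62.3 + j255 Ω, |Z₁| = 263 Ω
Branch 2 (−jX_C): Z₂ = −j147 Ω
Parallel: Z = Z₁Z₂/(Z₁+Z₂), |Z| = 309 Ω, ∠Z = -73.8°
|Y| = 1/|Z| = 3.24 mS

3.24 mS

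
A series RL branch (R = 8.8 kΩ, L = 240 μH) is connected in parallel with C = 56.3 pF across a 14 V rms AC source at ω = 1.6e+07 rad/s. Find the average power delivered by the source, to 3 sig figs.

X_L = ωL = 3840 Ω
X_C = 1/(ωC) = 1110 Ω
Branch 1 (R+jX_L): Z₁ = 8800 + j3840 Ω, |Z₁| = 9600 Ω
Branch 2 (−jX_C): Z₂ = −j1110 Ω
Parallel: Z = Z₁Z₂/(Z₁+Z₂), |Z| = 1160 Ω, ∠Z = -83.7°
I = V/|Z| = 12.1 mA
P = VI cos φ = 14 × 0.0121 × cos(-83.7°) = 18.7 mW

18.7 mW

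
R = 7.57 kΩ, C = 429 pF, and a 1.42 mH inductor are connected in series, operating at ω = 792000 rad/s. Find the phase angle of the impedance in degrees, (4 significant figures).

-13.51°

X_L = ωL = 1125 Ω
X_C = 1/(ωC) = 2943 Ω
Net reactance X = X_L − X_C = -1819 Ω
Z = 7570 − j1819 Ω
|Z| = √(7570² + 1819²) = 7785 Ω
∠Z = arctan(-1819/7570) = -13.51°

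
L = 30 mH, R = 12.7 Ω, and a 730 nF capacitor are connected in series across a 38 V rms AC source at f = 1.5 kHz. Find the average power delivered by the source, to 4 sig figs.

ω = 2πf = 9425 rad/s
X_L = ωL = 282.7 Ω
X_C = 1/(ωC) = 145.3 Ω
Net reactance X = X_L − X_C = 137.4 Ω
Z = 12.70 + j137.4 Ω
|Z| = √(12.70² + 137.4²) = 138.0 Ω
∠Z = arctan(137.4/12.70) = 84.72°
I = V/|Z| = 275.4 mA
P = VI cos φ = 38 × 0.2754 × cos(84.72°) = 963.2 mW

963.2 mW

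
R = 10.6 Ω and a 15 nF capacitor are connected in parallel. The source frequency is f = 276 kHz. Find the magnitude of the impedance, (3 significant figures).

10.2 Ω

ω = 2πf = 1.734e+06 rad/s
X_C = 1/(ωC) = 38.4 Ω
Parallel: admittances add. Y = 1/R + jωC
Y = (0.0943 + j0.0260) S
|Y| = 0.0979 S → |Z| = 1/|Y| = 10.2 Ω, ∠Z = −∠Y = -15.4°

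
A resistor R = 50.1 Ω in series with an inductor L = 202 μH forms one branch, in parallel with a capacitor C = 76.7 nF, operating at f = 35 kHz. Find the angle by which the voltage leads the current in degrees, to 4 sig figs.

-31.91°

ω = 2πf = 219900 rad/s
X_L = ωL = 44.42 Ω
X_C = 1/(ωC) = 59.29 Ω
Branch 1 (R+jX_L): Z₁ = 50.10 + j44.42 Ω, |Z₁| = 66.96 Ω
Branch 2 (−jX_C): Z₂ = −j59.29 Ω
Parallel: Z = Z₁Z₂/(Z₁+Z₂), |Z| = 75.96 Ω, ∠Z = -31.91°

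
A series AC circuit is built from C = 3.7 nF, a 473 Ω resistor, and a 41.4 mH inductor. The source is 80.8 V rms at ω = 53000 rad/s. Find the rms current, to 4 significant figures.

27.45 mA

X_L = ωL = 2194 Ω
X_C = 1/(ωC) = 5099 Ω
Net reactance X = X_L − X_C = -2905 Ω
Z = 473.0 − j2905 Ω
|Z| = √(473.0² + 2905²) = 2943 Ω
I = V/|Z| = 80.8/2943 = 27.45 mA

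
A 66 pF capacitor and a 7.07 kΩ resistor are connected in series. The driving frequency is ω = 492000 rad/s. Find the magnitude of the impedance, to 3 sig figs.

X_C = 1/(ωC) = 30800 Ω
Z = 7070 − j30800 Ω
|Z| = √(7070² + 30800²) = 31600 Ω

31600 Ω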